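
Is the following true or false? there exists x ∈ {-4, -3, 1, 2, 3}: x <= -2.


Evaluate the predicate on each element: -4:T, -3:T, 1:F, 2:F, 3:F.
Witness x = -4 satisfies the predicate.

T


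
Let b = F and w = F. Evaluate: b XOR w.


Exclusive or is true when exactly one operand is true.
Substitute: b=F, w=F.
F XOR F evaluates to F.

F


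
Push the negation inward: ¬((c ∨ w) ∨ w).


De Morgan: the negation of a disjunction is the conjunction of the negations.
Distribute ¬ across ∨, flipping it to ∧, and negate each literal.

((¬c) ∧ (¬w)) ∧ (¬w)


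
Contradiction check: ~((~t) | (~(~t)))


Truth table over {t}:
t | φ
-----
False | False
True | False
Every row is false.

Yes, it is a contradiction.


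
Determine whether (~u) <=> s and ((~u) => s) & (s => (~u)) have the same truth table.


Compare truth tables:
s | u | φ | ψ
-------------
False | False | False | False
True | False | True | True
False | True | True | True
True | True | False | False
The columns φ and ψ agree on every row.

Yes, they are logically equivalent.


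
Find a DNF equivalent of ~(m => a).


Step 1: Rewrite implication then negate: ¬(¬m ∨ a) = m ∧ ¬a.

m & (~a)


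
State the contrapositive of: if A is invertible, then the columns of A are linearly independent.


The contrapositive of (P → Q) is (¬Q → ¬P); it is logically equivalent to the original.
Here P = 'A is invertible' and Q = 'the columns of A are linearly independent'.

If not (the columns of A are linearly independent), then not (A is invertible).


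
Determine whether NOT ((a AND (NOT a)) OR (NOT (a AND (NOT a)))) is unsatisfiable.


Truth table over {a}:
a | φ
-----
F | F
T | F
Every row is false.

Yes, it is a contradiction.


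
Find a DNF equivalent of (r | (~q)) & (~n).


Step 1: Distribute ∧ over ∨: (r ∨ (¬q)) ∧ (¬n) = (r ∧ (¬n)) ∨ ((¬q) ∧ (¬n)).

(r & (~n)) | ((~q) & (~n))


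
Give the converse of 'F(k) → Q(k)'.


The converse of (P → Q) is (Q → P). It is not in general equivalent to the original.
Here P = 'F(k)' and Q = 'Q(k)'.

If Q(k), then F(k).


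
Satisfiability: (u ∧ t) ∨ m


Search for a satisfying assignment over {m, t, u}.
Try m=T, t=F, u=F: the formula evaluates to T.
A satisfying assignment exists.

Satisfiable.


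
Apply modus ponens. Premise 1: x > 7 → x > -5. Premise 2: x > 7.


Modus ponens: from (P → Q) and P, infer Q.
P = 'x > 7' is asserted, and P → Q holds, so Q follows.

x > -5.


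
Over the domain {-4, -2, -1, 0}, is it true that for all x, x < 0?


Evaluate the predicate on each element: -4:T, -2:T, -1:T, 0:F.
Counterexample x = 0 fails the predicate.

F


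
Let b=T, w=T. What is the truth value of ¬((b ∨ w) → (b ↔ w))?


Substitute b=T, w=T:
b ∨ w = T ∨ T = T
b ↔ w = T ↔ T = T
(b ∨ w) → (b ↔ w) = T → T = T
¬((b ∨ w) → (b ↔ w)) = F

F


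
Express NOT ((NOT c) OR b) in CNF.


Step 1: Apply De Morgan: ¬((¬c) ∨ b) = ¬(¬c) ∧ ¬b.
Step 2: Eliminate any double negations (¬¬X = X).

c AND (NOT b)


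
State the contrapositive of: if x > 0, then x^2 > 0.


The contrapositive of (P → Q) is (¬Q → ¬P); it is logically equivalent to the original.
Here P = 'x > 0' and Q = 'x^2 > 0'.

If not (x^2 > 0), then not (x > 0).


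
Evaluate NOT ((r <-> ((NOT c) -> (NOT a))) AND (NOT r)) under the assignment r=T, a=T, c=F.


Substitute r=T, a=T, c=F:
NOT c = T
NOT a = F
(NOT c) -> (NOT a) = T -> F = F
r <-> ((NOT c) -> (NOT a)) = T <-> F = F
NOT r = F
(r <-> ((NOT c) -> (NOT a))) AND (NOT r) = F AND F = F
NOT ((r <-> ((NOT c) -> (NOT a))) AND (NOT r)) = T

T


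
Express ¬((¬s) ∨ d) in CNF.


Step 1: Apply De Morgan: ¬((¬s) ∨ d) = ¬(¬s) ∧ ¬d.
Step 2: Eliminate any double negations (¬¬X = X).

s ∧ (¬d)


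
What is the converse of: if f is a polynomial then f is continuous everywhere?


The converse of (P → Q) is (Q → P). It is not in general equivalent to the original.
Here P = 'f is a polynomial' and Q = 'f is continuous everywhere'.

If f is continuous everywhere, then f is a polynomial.


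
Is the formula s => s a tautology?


Build the truth table over {s}:
s | φ
-----
False | True
True | True
Every row evaluates to true.

Yes, it is a tautology.


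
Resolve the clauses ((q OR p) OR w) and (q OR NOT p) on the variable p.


The clauses contain complementary literals p and NOTp.
Resolution eliminates this pair and disjoins the remaining literals (merging duplicates).

(w OR q)


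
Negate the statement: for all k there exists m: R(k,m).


Negation flips each quantifier (∀↔∃) and negates the inner predicate.
¬(for all k there exists m: φ) = there exists k for all m: ¬φ.

there exists k for all m: NOT(R(k,m))


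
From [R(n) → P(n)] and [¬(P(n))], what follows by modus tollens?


Modus tollens: from (P → Q) and ¬Q, infer ¬P.
Q = 'P(n)' is denied; since P → Q, P must also fail.

Not (R(n)).


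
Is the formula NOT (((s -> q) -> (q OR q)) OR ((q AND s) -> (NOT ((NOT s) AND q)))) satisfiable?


Check all 4 assignments over {q, s}:
q | s | φ
---------
F | F | F
T | F | F
F | T | F
T | T | F
No assignment makes the formula true.

Unsatisfiable.


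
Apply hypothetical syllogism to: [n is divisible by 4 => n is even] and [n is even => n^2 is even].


Hypothetical syllogism: from (P → Q) and (Q → R), infer (P → R).
Chain the two implications through the shared middle term 'n is even'.

n is divisible by 4 => n^2 is even


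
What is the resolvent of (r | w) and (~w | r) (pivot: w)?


The clauses contain complementary literals w and ~w.
Resolution eliminates this pair and disjoins the remaining literals (merging duplicates).

r


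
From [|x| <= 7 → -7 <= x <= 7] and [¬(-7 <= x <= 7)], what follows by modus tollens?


Modus tollens: from (P → Q) and ¬Q, infer ¬P.
Q = '-7 <= x <= 7' is denied; since P → Q, P must also fail.

Not (|x| <= 7).


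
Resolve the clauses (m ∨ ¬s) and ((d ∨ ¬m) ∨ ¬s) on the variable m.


The clauses contain complementary literals m and ¬m.
Resolution eliminates this pair and disjoins the remaining literals (merging duplicates).

(¬s ∨ d)


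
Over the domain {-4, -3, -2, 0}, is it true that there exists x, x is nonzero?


Evaluate the predicate on each element: -4:T, -3:T, -2:T, 0:F.
Witness x = -4 satisfies the predicate.

T


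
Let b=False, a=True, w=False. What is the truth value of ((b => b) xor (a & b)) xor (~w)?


Substitute b=False, a=True, w=False:
b => b = False => False = True
a & b = True & False = False
(b => b) xor (a & b) = True xor False = True
~w = True
((b => b) xor (a & b)) xor (~w) = True xor True = False

False


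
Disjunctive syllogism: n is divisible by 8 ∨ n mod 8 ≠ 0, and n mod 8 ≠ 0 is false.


Disjunctive syllogism: from (P ∨ Q) and ¬P, infer Q.
One disjunct, 'n mod 8 ≠ 0', is ruled out; the other must hold.

n is divisible by 8


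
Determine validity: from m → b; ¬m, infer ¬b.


This is denying the antecedent (fallacy). There exist truth assignments where the premises are all true but the conclusion is false.

Invalid.


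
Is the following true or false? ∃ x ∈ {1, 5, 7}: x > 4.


Evaluate the predicate on each element: 1:F, 5:T, 7:T.
Witness x = 5 satisfies the predicate.

T


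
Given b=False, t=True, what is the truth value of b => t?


Implication is false only when antecedent is true and consequent is false.
Substitute: b=False, t=True.
False => True evaluates to True.

True


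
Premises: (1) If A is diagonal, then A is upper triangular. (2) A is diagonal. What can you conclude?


Modus ponens: from (P → Q) and P, infer Q.
P = 'A is diagonal' is asserted, and P → Q holds, so Q follows.

A is upper triangular.


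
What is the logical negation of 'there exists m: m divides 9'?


¬(for all x: φ) = there exists x: ¬φ, and ¬(there exists x: φ) = for all x: ¬φ.
Apply to the existential statement.

for all m: NOT(m divides 9)


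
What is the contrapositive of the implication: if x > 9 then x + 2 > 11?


The contrapositive of (P → Q) is (¬Q → ¬P); it is logically equivalent to the original.
Here P = 'x > 9' and Q = 'x + 2 > 11'.

If not (x + 2 > 11), then not (x > 9).


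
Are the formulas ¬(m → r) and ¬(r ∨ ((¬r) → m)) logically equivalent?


Compare truth tables:
m | r | φ | ψ
-------------
F | F | F | T
T | F | T | F
F | T | F | F
T | T | F | F
They differ at row 1 (m=F, r=F): φ=F but ψ=T.

No, they are not logically equivalent.


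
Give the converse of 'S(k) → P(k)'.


The converse of (P → Q) is (Q → P). It is not in general equivalent to the original.
Here P = 'S(k)' and Q = 'P(k)'.

If P(k), then S(k).


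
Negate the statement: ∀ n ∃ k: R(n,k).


Negation flips each quantifier (∀↔∃) and negates the inner predicate.
¬(∀ n ∃ k: φ) = ∃ n ∀ k: ¬φ.

∃ n ∀ k: ¬(R(n,k))


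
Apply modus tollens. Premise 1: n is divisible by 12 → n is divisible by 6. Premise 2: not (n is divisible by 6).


Modus tollens: from (P → Q) and ¬Q, infer ¬P.
Q = 'n is divisible by 6' is denied; since P → Q, P must also fail.

Not (n is divisible by 12).


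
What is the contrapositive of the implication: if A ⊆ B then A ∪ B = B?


The contrapositive of (P → Q) is (¬Q → ¬P); it is logically equivalent to the original.
Here P = 'A ⊆ B' and Q = 'A ∪ B = B'.

If not (A ∪ B = B), then not (A ⊆ B).


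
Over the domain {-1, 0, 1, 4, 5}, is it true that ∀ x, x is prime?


Evaluate the predicate on each element: -1:F, 0:F, 1:F, 4:F, 5:T.
Counterexample x = -1 fails the predicate.

F


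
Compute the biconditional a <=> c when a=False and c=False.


Biconditional is true when both operands have the same truth value.
Substitute: a=False, c=False.
False <=> False evaluates to True.

True


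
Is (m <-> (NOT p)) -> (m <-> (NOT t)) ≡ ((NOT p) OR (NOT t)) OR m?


Compare truth tables:
m | p | t | φ | ψ
-----------------
F | F | F | T | T
T | F | F | T | T
F | T | F | F | T
T | T | F | T | T
F | F | T | T | T
T | F | T | F | T
F | T | T | T | F
T | T | T | T | T
They differ at row 3 (m=F, p=T, t=F): φ=F but ψ=T.

No, they are not logically equivalent.


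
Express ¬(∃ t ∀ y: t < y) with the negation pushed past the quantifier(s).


Negation flips each quantifier (∀↔∃) and negates the inner predicate.
¬(∃ t ∀ y: φ) = ∀ t ∃ y: ¬φ.

∀ t ∃ y: ¬(t < y)


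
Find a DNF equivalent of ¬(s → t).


Step 1: Rewrite implication then negate: ¬(¬s ∨ t) = s ∧ ¬t.

s ∧ (¬t)


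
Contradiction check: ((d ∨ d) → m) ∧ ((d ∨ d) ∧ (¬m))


Truth table over {d, m}:
d | m | φ
---------
F | F | F
T | F | F
F | T | F
T | T | F
Every row is false.

Yes, it is a contradiction.


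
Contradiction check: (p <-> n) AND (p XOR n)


Truth table over {n, p}:
n | p | φ
---------
F | F | F
T | F | F
F | T | F
T | T | F
Every row is false.

Yes, it is a contradiction.


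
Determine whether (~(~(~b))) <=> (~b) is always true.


Build the truth table over {b}:
b | φ
-----
False | True
True | True
Every row evaluates to true.

Yes, it is a tautology.


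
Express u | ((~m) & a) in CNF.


Step 1: Distribute ∨ over ∧: u ∨ ((¬m) ∧ a) = (u ∨ (¬m)) ∧ (u ∨ a).

(u | (~m)) & (u | a)


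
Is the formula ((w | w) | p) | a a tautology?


Build the truth table over {a, p, w}:
a | p | w | φ
-------------
False | False | False | False
True | False | False | True
False | True | False | True
True | True | False | True
False | False | True | True
True | False | True | True
False | True | True | True
True | True | True | True
Counterexample at row 1: with a=False, p=False, w=False, the formula is False.

No, it is not a tautology.


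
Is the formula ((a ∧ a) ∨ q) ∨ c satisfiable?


Search for a satisfying assignment over {a, c, q}.
Try a=T, c=F, q=F: the formula evaluates to T.
A satisfying assignment exists.

Satisfiable.


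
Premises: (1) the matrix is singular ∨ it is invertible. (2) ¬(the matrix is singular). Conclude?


Disjunctive syllogism: from (P ∨ Q) and ¬P, infer Q.
One disjunct, 'the matrix is singular', is ruled out; the other must hold.

it is invertible


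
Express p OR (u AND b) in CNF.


Step 1: Distribute ∨ over ∧: p ∨ (u ∧ b) = (p ∨ u) ∧ (p ∨ b).

(p OR u) AND (p OR b)


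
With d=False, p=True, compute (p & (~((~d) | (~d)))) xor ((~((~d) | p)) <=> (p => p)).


Substitute d=False, p=True:
… (earlier sub-steps elided)
~d = True
(~d) | (~d) = True | True = True
~((~d) | (~d)) = False
p & (~((~d) | (~d))) = True & False = False
~d = True
(~d) | p = True | True = True
~((~d) | p) = False
p => p = True => True = True
(~((~d) | p)) <=> (p => p) = False <=> True = False
(p & (~((~d) | (~d)))) xor ((~((~d) | p)) <=> (p => p)) = False xor False = False

False


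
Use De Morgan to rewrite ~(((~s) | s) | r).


De Morgan: the negation of a disjunction is the conjunction of the negations.
Distribute ~ across |, flipping it to &, and negate each literal.

(s & (~s)) & (~r)


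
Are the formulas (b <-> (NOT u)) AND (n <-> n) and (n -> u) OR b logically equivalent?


Compare truth tables:
b | n | u | φ | ψ
-----------------
F | F | F | F | T
T | F | F | T | T
F | T | F | F | F
T | T | F | T | T
F | F | T | T | T
T | F | T | F | T
F | T | T | T | T
T | T | T | F | T
They differ at row 1 (b=F, n=F, u=F): φ=F but ψ=T.

No, they are not logically equivalent.


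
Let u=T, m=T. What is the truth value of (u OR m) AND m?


Substitute u=T, m=T:
u OR m = T OR T = T
(u OR m) AND m = T AND T = T

T


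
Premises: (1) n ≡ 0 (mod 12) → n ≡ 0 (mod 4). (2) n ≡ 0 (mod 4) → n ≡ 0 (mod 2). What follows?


Hypothetical syllogism: from (P → Q) and (Q → R), infer (P → R).
Chain the two implications through the shared middle term 'n ≡ 0 (mod 4)'.

n ≡ 0 (mod 12) → n ≡ 0 (mod 2)


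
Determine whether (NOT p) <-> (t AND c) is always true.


Build the truth table over {c, p, t}:
c | p | t | φ
-------------
F | F | F | F
T | F | F | F
F | T | F | T
T | T | F | T
F | F | T | F
T | F | T | T
F | T | T | T
T | T | T | F
Counterexample at row 1: with c=F, p=F, t=F, the formula is F.

No, it is not a tautology.


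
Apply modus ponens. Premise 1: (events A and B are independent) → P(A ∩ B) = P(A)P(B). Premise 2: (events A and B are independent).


Modus ponens: from (P → Q) and P, infer Q.
P = '(events A and B are independent)' is asserted, and P → Q holds, so Q follows.

P(A ∩ B) = P(A)P(B).


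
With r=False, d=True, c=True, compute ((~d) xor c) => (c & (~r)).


Substitute r=False, d=True, c=True:
~d = False
(~d) xor c = False xor True = True
~r = True
c & (~r) = True & True = True
((~d) xor c) => (c & (~r)) = True => True = True

True


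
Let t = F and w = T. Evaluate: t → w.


Implication is false only when antecedent is true and consequent is false.
Substitute: t=F, w=T.
F → T evaluates to T.

T


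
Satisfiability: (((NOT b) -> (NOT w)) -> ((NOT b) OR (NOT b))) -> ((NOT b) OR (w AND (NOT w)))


Search for a satisfying assignment over {b, w}.
Try b=F, w=F: the formula evaluates to T.
A satisfying assignment exists.

Satisfiable.


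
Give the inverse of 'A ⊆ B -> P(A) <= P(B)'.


The inverse of (P → Q) is (¬P → ¬Q). It is equivalent to the converse, not to the original.
Here P = 'A ⊆ B' and Q = 'P(A) <= P(B)'.

If not (A ⊆ B), then not (P(A) <= P(B)).


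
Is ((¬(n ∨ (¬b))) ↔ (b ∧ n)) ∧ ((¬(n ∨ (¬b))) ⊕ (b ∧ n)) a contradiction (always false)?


Truth table over {b, n}:
b | n | φ
---------
F | F | F
T | F | F
F | T | F
T | T | F
Every row is false.

Yes, it is a contradiction.


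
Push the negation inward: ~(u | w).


De Morgan: the negation of a disjunction is the conjunction of the negations.
Distribute ~ across |, flipping it to &, and negate each literal.

(~u) & (~w)


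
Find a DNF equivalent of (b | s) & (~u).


Step 1: Distribute ∧ over ∨: (b ∨ s) ∧ (¬u) = (b ∧ (¬u)) ∨ (s ∧ (¬u)).

(b & (~u)) | (s & (~u))


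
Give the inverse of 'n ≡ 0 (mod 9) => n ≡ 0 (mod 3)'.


The inverse of (P → Q) is (¬P → ¬Q). It is equivalent to the converse, not to the original.
Here P = 'n ≡ 0 (mod 9)' and Q = 'n ≡ 0 (mod 3)'.

If not (n ≡ 0 (mod 9)), then not (n ≡ 0 (mod 3)).


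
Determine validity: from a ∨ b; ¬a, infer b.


This matches the form of disjunctive syllogism: the conclusion follows in every model of the premises.

Valid.


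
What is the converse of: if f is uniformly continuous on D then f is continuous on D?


The converse of (P → Q) is (Q → P). It is not in general equivalent to the original.
Here P = 'f is uniformly continuous on D' and Q = 'f is continuous on D'.

If f is continuous on D, then f is uniformly continuous on D.


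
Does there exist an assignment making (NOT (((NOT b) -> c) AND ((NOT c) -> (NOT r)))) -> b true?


Search for a satisfying assignment over {b, c, r}.
Try b=T, c=F, r=F: the formula evaluates to T.
A satisfying assignment exists.

Satisfiable.


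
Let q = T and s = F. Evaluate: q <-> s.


Biconditional is true when both operands have the same truth value.
Substitute: q=T, s=F.
T <-> F evaluates to F.

F


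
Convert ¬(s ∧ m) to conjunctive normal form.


Step 1: Apply De Morgan: ¬(s ∧ m) = ¬s ∨ ¬m.

(¬s) ∨ (¬m)


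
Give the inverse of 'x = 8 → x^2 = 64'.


The inverse of (P → Q) is (¬P → ¬Q). It is equivalent to the converse, not to the original.
Here P = 'x = 8' and Q = 'x^2 = 64'.

If not (x = 8), then not (x^2 = 64).


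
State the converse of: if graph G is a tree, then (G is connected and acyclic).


The converse of (P → Q) is (Q → P). It is not in general equivalent to the original.
Here P = 'graph G is a tree' and Q = '(G is connected and acyclic)'.

If (G is connected and acyclic), then graph G is a tree.


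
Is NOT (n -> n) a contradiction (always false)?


Truth table over {n}:
n | φ
-----
F | F
T | F
Every row is false.

Yes, it is a contradiction.


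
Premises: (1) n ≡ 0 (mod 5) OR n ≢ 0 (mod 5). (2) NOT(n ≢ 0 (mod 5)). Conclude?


Disjunctive syllogism: from (P ∨ Q) and ¬P, infer Q.
One disjunct, 'n ≢ 0 (mod 5)', is ruled out; the other must hold.

n ≡ 0 (mod 5)


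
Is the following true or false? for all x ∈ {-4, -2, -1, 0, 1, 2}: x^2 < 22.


Evaluate the predicate on each element: -4:T, -2:T, -1:T, 0:T, 1:T, 2:T.
Every element satisfies the predicate.

T


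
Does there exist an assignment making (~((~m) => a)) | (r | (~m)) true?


Search for a satisfying assignment over {a, m, r}.
Try a=False, m=False, r=False: the formula evaluates to True.
A satisfying assignment exists.

Satisfiable.


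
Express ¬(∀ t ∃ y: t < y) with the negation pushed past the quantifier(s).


Negation flips each quantifier (∀↔∃) and negates the inner predicate.
¬(∀ t ∃ y: φ) = ∃ t ∀ y: ¬φ.

∃ t ∀ y: ¬(t < y)


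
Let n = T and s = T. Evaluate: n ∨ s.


Disjunction is false only when both operands are false.
Substitute: n=T, s=T.
T ∨ T evaluates to T.

T


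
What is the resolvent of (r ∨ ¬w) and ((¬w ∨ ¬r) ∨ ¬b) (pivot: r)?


The clauses contain complementary literals r and ¬r.
Resolution eliminates this pair and disjoins the remaining literals (merging duplicates).

(¬w ∨ ¬b)


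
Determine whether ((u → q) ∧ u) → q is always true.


Build the truth table over {q, u}:
q | u | φ
---------
F | F | T
T | F | T
F | T | T
T | T | T
Every row evaluates to true.

Yes, it is a tautology.


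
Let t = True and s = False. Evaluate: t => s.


Implication is false only when antecedent is true and consequent is false.
Substitute: t=True, s=False.
True => False evaluates to False.

False


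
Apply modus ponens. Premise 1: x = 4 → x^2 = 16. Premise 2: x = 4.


Modus ponens: from (P → Q) and P, infer Q.
P = 'x = 4' is asserted, and P → Q holds, so Q follows.

x^2 = 16.


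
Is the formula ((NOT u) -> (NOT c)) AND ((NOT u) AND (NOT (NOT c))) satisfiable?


Check all 4 assignments over {c, u}:
c | u | φ
---------
F | F | F
T | F | F
F | T | F
T | T | F
No assignment makes the formula true.

Unsatisfiable.


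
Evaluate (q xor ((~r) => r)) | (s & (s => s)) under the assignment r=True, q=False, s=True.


Substitute r=True, q=False, s=True:
~r = False
(~r) => r = False => True = True
q xor ((~r) => r) = False xor True = True
s => s = True => True = True
s & (s => s) = True & True = True
(q xor ((~r) => r)) | (s & (s => s)) = True | True = True

True


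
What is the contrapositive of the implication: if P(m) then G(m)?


The contrapositive of (P → Q) is (¬Q → ¬P); it is logically equivalent to the original.
Here P = 'P(m)' and Q = 'G(m)'.

If not (G(m)), then not (P(m)).


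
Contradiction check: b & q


Truth table over {b, q}:
b | q | φ
---------
False | False | False
True | False | False
False | True | False
True | True | True
Satisfying assignment at row 4: b=True, q=True gives True.

No, it is not a contradiction.


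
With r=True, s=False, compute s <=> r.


Substitute r=True, s=False:
s <=> r = False <=> True = False

False


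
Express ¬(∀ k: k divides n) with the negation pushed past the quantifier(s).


¬(∀ x: φ) = ∃ x: ¬φ, and ¬(∃ x: φ) = ∀ x: ¬φ.
Apply to the universal statement.

∃ k: ¬(k divides n)


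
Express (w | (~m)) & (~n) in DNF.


Step 1: Distribute ∧ over ∨: (w ∨ (¬m)) ∧ (¬n) = (w ∧ (¬n)) ∨ ((¬m) ∧ (¬n)).

(w & (~n)) | ((~m) & (~n))


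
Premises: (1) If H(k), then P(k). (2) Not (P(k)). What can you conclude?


Modus tollens: from (P → Q) and ¬Q, infer ¬P.
Q = 'P(k)' is denied; since P → Q, P must also fail.

Not (H(k)).


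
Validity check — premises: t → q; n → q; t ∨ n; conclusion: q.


This matches the form of proof by cases: the conclusion follows in every model of the premises.

Valid.


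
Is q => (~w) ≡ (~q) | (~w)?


Compare truth tables:
q | w | φ | ψ
-------------
False | False | True | True
True | False | True | True
False | True | True | True
True | True | False | False
The columns φ and ψ agree on every row.

Yes, they are logically equivalent.


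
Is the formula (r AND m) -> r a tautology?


Build the truth table over {m, r}:
m | r | φ
---------
F | F | T
T | F | T
F | T | T
T | T | T
Every row evaluates to true.

Yes, it is a tautology.


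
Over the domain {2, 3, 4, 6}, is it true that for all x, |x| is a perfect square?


Evaluate the predicate on each element: 2:F, 3:F, 4:T, 6:F.
Counterexample x = 2 fails the predicate.

F


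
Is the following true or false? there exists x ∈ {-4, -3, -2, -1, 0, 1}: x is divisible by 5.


Evaluate the predicate on each element: -4:F, -3:F, -2:F, -1:F, 0:T, 1:F.
Witness x = 0 satisfies the predicate.

T


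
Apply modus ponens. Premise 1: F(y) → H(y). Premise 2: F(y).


Modus ponens: from (P → Q) and P, infer Q.
P = 'F(y)' is asserted, and P → Q holds, so Q follows.

H(y).


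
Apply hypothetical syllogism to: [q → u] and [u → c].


Hypothetical syllogism: from (P → Q) and (Q → R), infer (P → R).
Chain the two implications through the shared middle term 'u'.

q → c


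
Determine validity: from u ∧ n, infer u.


This matches the form of conjunction elimination: the conclusion follows in every model of the premises.

Valid.


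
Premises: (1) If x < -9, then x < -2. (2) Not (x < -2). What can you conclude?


Modus tollens: from (P → Q) and ¬Q, infer ¬P.
Q = 'x < -2' is denied; since P → Q, P must also fail.

Not (x < -9).


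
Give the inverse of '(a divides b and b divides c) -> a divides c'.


The inverse of (P → Q) is (¬P → ¬Q). It is equivalent to the converse, not to the original.
Here P = '(a divides b and b divides c)' and Q = 'a divides c'.

If not ((a divides b and b divides c)), then not (a divides c).


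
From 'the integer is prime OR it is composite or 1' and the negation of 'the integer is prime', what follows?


Disjunctive syllogism: from (P ∨ Q) and ¬P, infer Q.
One disjunct, 'the integer is prime', is ruled out; the other must hold.

it is composite or 1


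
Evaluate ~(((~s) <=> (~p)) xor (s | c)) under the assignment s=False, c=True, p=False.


Substitute s=False, c=True, p=False:
~s = True
~p = True
(~s) <=> (~p) = True <=> True = True
s | c = False | True = True
((~s) <=> (~p)) xor (s | c) = True xor True = False
~(((~s) <=> (~p)) xor (s | c)) = True

True


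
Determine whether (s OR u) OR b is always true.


Build the truth table over {b, s, u}:
b | s | u | φ
-------------
F | F | F | F
T | F | F | T
F | T | F | T
T | T | F | T
F | F | T | T
T | F | T | T
F | T | T | T
T | T | T | T
Counterexample at row 1: with b=F, s=F, u=F, the formula is F.

No, it is not a tautology.


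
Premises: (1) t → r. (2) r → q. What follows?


Hypothetical syllogism: from (P → Q) and (Q → R), infer (P → R).
Chain the two implications through the shared middle term 'r'.

t → q


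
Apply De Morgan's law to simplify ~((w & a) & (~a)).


De Morgan: the negation of a conjunction is the disjunction of the negations.
Distribute ~ across &, flipping it to |, and negate each literal.

((~w) | (~a)) | a


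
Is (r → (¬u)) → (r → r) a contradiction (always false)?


Truth table over {r, u}:
r | u | φ
---------
F | F | T
T | F | T
F | T | T
T | T | T
Satisfying assignment at row 1: r=F, u=F gives T.

No, it is not a contradiction.


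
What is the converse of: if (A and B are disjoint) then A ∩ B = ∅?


The converse of (P → Q) is (Q → P). It is not in general equivalent to the original.
Here P = '(A and B are disjoint)' and Q = 'A ∩ B = ∅'.

If A ∩ B = ∅, then (A and B are disjoint).


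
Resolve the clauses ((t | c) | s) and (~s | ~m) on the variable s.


The clauses contain complementary literals s and ~s.
Resolution eliminates this pair and disjoins the remaining literals (merging duplicates).

((c | t) | ~m)


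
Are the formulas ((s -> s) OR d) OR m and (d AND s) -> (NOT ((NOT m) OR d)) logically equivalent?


Compare truth tables:
d | m | s | φ | ψ
-----------------
F | F | F | T | T
T | F | F | T | T
F | T | F | T | T
T | T | F | T | T
F | F | T | T | T
T | F | T | T | F
F | T | T | T | T
T | T | T | T | F
They differ at row 6 (d=T, m=F, s=T): φ=T but ψ=F.

No, they are not logically equivalent.


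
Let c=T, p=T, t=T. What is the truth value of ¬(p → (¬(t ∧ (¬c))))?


Substitute c=T, p=T, t=T:
¬c = F
t ∧ (¬c) = T ∧ F = F
¬(t ∧ (¬c)) = T
p → (¬(t ∧ (¬c))) = T → T = T
¬(p → (¬(t ∧ (¬c)))) = F

F


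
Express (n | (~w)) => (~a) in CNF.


Step 1: Rewrite as ¬(n ∨ (¬w)) ∨ (¬a) = (¬n ∧ ¬(¬w)) ∨ (¬a).
Step 2: Distribute ∨ over ∧.
Step 3: Eliminate any double negations (¬¬X = X).

((~n) | (~a)) & (w | (~a))


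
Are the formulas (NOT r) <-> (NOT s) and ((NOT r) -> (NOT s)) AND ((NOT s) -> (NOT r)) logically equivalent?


Compare truth tables:
r | s | φ | ψ
-------------
F | F | T | T
T | F | F | F
F | T | F | F
T | T | T | T
The columns φ and ψ agree on every row.

Yes, they are logically equivalent.


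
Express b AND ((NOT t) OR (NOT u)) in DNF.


Step 1: Distribute ∧ over ∨: b ∧ ((¬t) ∨ (¬u)) = (b ∧ (¬t)) ∨ (b ∧ (¬u)).

(b AND (NOT t)) OR (b AND (NOT u))


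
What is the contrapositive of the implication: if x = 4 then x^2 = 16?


The contrapositive of (P → Q) is (¬Q → ¬P); it is logically equivalent to the original.
Here P = 'x = 4' and Q = 'x^2 = 16'.

If not (x^2 = 16), then not (x = 4).


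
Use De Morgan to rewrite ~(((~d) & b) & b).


De Morgan: the negation of a conjunction is the disjunction of the negations.
Distribute ~ across &, flipping it to |, and negate each literal.

(d | (~b)) | (~b)


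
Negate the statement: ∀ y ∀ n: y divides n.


Negation flips each quantifier (∀↔∃) and negates the inner predicate.
¬(∀ y ∀ n: φ) = ∃ y ∃ n: ¬φ.

∃ y ∃ n: ¬(y divides n)


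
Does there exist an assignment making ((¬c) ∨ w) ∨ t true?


Search for a satisfying assignment over {c, t, w}.
Try c=F, t=F, w=F: the formula evaluates to T.
A satisfying assignment exists.

Satisfiable.


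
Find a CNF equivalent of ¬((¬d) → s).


Step 1: Rewrite (¬d) → s as ¬(¬d) ∨ s.
Step 2: Negate: ¬(¬(¬d) ∨ s) = (¬d) ∧ ¬s (De Morgan + double negation).

(¬d) ∧ (¬s)


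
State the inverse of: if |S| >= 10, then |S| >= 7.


The inverse of (P → Q) is (¬P → ¬Q). It is equivalent to the converse, not to the original.
Here P = '|S| >= 10' and Q = '|S| >= 7'.

If not (|S| >= 10), then not (|S| >= 7).


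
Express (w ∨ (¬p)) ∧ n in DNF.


Step 1: Distribute ∧ over ∨: (w ∨ (¬p)) ∧ n = (w ∧ n) ∨ ((¬p) ∧ n).

(w ∧ n) ∨ ((¬p) ∧ n)


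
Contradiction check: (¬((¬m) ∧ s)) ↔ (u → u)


Truth table over {m, s, u}:
m | s | u | φ
-------------
F | F | F | T
T | F | F | T
F | T | F | F
T | T | F | T
F | F | T | T
T | F | T | T
F | T | T | F
T | T | T | T
Satisfying assignment at row 1: m=F, s=F, u=F gives T.

No, it is not a contradiction.


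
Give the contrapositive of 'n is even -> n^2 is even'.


The contrapositive of (P → Q) is (¬Q → ¬P); it is logically equivalent to the original.
Here P = 'n is even' and Q = 'n^2 is even'.

If not (n^2 is even), then not (n is even).


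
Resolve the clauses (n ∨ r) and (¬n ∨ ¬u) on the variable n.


The clauses contain complementary literals n and ¬n.
Resolution eliminates this pair and disjoins the remaining literals (merging duplicates).

(r ∨ ¬u)


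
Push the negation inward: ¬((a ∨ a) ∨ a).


De Morgan: the negation of a disjunction is the conjunction of the negations.
Distribute ¬ across ∨, flipping it to ∧, and negate each literal.

((¬a) ∧ (¬a)) ∧ (¬a)


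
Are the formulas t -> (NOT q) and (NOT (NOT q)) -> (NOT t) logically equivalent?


Compare truth tables:
q | t | φ | ψ
-------------
F | F | T | T
T | F | T | T
F | T | T | T
T | T | F | F
The columns φ and ψ agree on every row.

Yes, they are logically equivalent.


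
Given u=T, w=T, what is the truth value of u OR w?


Disjunction is false only when both operands are false.
Substitute: u=T, w=T.
T OR T evaluates to T.

T


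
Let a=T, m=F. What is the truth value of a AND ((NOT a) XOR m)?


Substitute a=T, m=F:
NOT a = F
(NOT a) XOR m = F XOR F = F
a AND ((NOT a) XOR m) = T AND F = F

F


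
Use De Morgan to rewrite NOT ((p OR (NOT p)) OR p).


De Morgan: the negation of a disjunction is the conjunction of the negations.
Distribute NOT across OR, flipping it to AND, and negate each literal.

((NOT p) AND p) AND (NOT p)


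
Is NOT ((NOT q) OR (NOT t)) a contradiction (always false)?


Truth table over {q, t}:
q | t | φ
---------
F | F | F
T | F | F
F | T | F
T | T | T
Satisfying assignment at row 4: q=T, t=T gives T.

No, it is not a contradiction.


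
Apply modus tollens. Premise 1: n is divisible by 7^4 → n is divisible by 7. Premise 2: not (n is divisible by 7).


Modus tollens: from (P → Q) and ¬Q, infer ¬P.
Q = 'n is divisible by 7' is denied; since P → Q, P must also fail.

Not (n is divisible by 7^4).


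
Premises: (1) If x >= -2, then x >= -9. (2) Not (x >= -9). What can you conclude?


Modus tollens: from (P → Q) and ¬Q, infer ¬P.
Q = 'x >= -9' is denied; since P → Q, P must also fail.

Not (x >= -2).


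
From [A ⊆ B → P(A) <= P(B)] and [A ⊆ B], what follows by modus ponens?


Modus ponens: from (P → Q) and P, infer Q.
P = 'A ⊆ B' is asserted, and P → Q holds, so Q follows.

P(A) <= P(B).


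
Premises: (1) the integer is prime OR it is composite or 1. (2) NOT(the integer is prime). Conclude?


Disjunctive syllogism: from (P ∨ Q) and ¬P, infer Q.
One disjunct, 'the integer is prime', is ruled out; the other must hold.

it is composite or 1


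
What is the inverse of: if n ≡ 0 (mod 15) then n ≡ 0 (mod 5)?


The inverse of (P → Q) is (¬P → ¬Q). It is equivalent to the converse, not to the original.
Here P = 'n ≡ 0 (mod 15)' and Q = 'n ≡ 0 (mod 5)'.

If not (n ≡ 0 (mod 15)), then not (n ≡ 0 (mod 5)).


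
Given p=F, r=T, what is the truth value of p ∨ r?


Disjunction is false only when both operands are false.
Substitute: p=F, r=T.
F ∨ T evaluates to T.

T


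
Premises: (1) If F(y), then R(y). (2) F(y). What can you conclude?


Modus ponens: from (P → Q) and P, infer Q.
P = 'F(y)' is asserted, and P → Q holds, so Q follows.

R(y).


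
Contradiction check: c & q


Truth table over {c, q}:
c | q | φ
---------
False | False | False
True | False | False
False | True | False
True | True | True
Satisfying assignment at row 4: c=True, q=True gives True.

No, it is not a contradiction.


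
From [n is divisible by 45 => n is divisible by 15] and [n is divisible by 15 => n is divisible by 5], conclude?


Hypothetical syllogism: from (P → Q) and (Q → R), infer (P → R).
Chain the two implications through the shared middle term 'n is divisible by 15'.

n is divisible by 45 => n is divisible by 5


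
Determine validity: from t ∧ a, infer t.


This matches the form of conjunction elimination: the conclusion follows in every model of the premises.

Valid.


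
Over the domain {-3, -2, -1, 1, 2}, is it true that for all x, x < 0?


Evaluate the predicate on each element: -3:T, -2:T, -1:T, 1:F, 2:F.
Counterexample x = 1 fails the predicate.

F


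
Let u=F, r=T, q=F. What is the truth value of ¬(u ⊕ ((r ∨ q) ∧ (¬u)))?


Substitute u=F, r=T, q=F:
r ∨ q = T ∨ F = T
¬u = T
(r ∨ q) ∧ (¬u) = T ∧ T = T
u ⊕ ((r ∨ q) ∧ (¬u)) = F ⊕ T = T
¬(u ⊕ ((r ∨ q) ∧ (¬u))) = F

F


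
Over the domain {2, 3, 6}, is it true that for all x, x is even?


Evaluate the predicate on each element: 2:T, 3:F, 6:T.
Counterexample x = 3 fails the predicate.

F


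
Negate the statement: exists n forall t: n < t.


Negation flips each quantifier (∀↔∃) and negates the inner predicate.
¬(exists n forall t: φ) = forall n exists t: ¬φ.

forall n exists t: ~(n < t)


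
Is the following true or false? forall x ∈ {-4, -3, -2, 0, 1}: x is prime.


Evaluate the predicate on each element: -4:False, -3:False, -2:False, 0:False, 1:False.
Counterexample x = -4 fails the predicate.

False


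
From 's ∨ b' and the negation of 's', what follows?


Disjunctive syllogism: from (P ∨ Q) and ¬P, infer Q.
One disjunct, 's', is ruled out; the other must hold.

b


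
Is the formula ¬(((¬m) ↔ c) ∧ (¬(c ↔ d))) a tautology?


Build the truth table over {c, d, m}:
c | d | m | φ
-------------
F | F | F | T
T | F | F | F
F | T | F | T
T | T | F | T
F | F | T | T
T | F | T | T
F | T | T | F
T | T | T | T
Counterexample at row 2: with c=T, d=F, m=F, the formula is F.

No, it is not a tautology.


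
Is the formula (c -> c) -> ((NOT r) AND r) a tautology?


Build the truth table over {c, r}:
c | r | φ
---------
F | F | F
T | F | F
F | T | F
T | T | F
Counterexample at row 1: with c=F, r=F, the formula is F.

No, it is not a tautology.


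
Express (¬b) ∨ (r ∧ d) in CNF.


Step 1: Distribute ∨ over ∧: (¬b) ∨ (r ∧ d) = ((¬b) ∨ r) ∧ ((¬b) ∨ d).

((¬b) ∨ r) ∧ ((¬b) ∨ d)


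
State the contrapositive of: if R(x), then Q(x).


The contrapositive of (P → Q) is (¬Q → ¬P); it is logically equivalent to the original.
Here P = 'R(x)' and Q = 'Q(x)'.

If not (Q(x)), then not (R(x)).


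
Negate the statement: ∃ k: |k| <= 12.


¬(∀ x: φ) = ∃ x: ¬φ, and ¬(∃ x: φ) = ∀ x: ¬φ.
Apply to the existential statement.

∀ k: ¬(|k| <= 12)


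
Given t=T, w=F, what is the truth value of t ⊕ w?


Exclusive or is true when exactly one operand is true.
Substitute: t=T, w=F.
T ⊕ F evaluates to T.

T


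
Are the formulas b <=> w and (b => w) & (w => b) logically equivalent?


Compare truth tables:
b | w | φ | ψ
-------------
False | False | True | True
True | False | False | False
False | True | False | False
True | True | True | True
The columns φ and ψ agree on every row.

Yes, they are logically equivalent.


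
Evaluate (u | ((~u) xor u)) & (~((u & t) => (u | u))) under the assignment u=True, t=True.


Substitute u=True, t=True:
~u = False
(~u) xor u = False xor True = True
u | ((~u) xor u) = True | True = True
u & t = True & True = True
u | u = True | True = True
(u & t) => (u | u) = True => True = True
~((u & t) => (u | u)) = False
(u | ((~u) xor u)) & (~((u & t) => (u | u))) = True & False = False

False


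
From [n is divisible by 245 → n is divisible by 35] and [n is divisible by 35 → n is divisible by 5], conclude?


Hypothetical syllogism: from (P → Q) and (Q → R), infer (P → R).
Chain the two implications through the shared middle term 'n is divisible by 35'.

n is divisible by 245 → n is divisible by 5


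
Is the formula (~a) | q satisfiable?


Search for a satisfying assignment over {a, q}.
Try a=False, q=False: the formula evaluates to True.
A satisfying assignment exists.

Satisfiable.


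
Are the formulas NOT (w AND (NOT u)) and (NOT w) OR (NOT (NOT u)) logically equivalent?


Compare truth tables:
u | w | φ | ψ
-------------
F | F | T | T
T | F | T | T
F | T | F | F
T | T | T | T
The columns φ and ψ agree on every row.

Yes, they are logically equivalent.


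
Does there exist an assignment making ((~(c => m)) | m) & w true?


Search for a satisfying assignment over {c, m, w}.
Try c=True, m=False, w=True: the formula evaluates to True.
A satisfying assignment exists.

Satisfiable.


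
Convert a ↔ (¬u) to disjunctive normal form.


Step 1: a ↔ (¬u) is true exactly when both agree: (a ∧ (¬u)) ∨ (¬a ∧ ¬(¬u)).
Step 2: Eliminate any double negations (¬¬X = X).

(a ∧ (¬u)) ∨ ((¬a) ∧ u)


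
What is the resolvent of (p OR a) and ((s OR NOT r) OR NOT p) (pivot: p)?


The clauses contain complementary literals p and NOTp.
Resolution eliminates this pair and disjoins the remaining literals (merging duplicates).

((a OR s) OR NOT r)


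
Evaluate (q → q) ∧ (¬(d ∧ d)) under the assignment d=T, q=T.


Substitute d=T, q=T:
q → q = T → T = T
d ∧ d = T ∧ T = T
¬(d ∧ d) = F
(q → q) ∧ (¬(d ∧ d)) = T ∧ F = F

F


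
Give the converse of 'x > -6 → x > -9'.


The converse of (P → Q) is (Q → P). It is not in general equivalent to the original.
Here P = 'x > -6' and Q = 'x > -9'.

If x > -9, then x > -6.


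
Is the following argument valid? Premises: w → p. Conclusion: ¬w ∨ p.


This matches the form of material implication: the conclusion follows in every model of the premises.

Valid.


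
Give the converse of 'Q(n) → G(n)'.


The converse of (P → Q) is (Q → P). It is not in general equivalent to the original.
Here P = 'Q(n)' and Q = 'G(n)'.

If G(n), then Q(n).


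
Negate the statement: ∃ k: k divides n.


¬(∀ x: φ) = ∃ x: ¬φ, and ¬(∃ x: φ) = ∀ x: ¬φ.
Apply to the existential statement.

∀ k: ¬(k divides n)


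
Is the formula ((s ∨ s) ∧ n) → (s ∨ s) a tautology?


Build the truth table over {n, s}:
n | s | φ
---------
F | F | T
T | F | T
F | T | T
T | T | T
Every row evaluates to true.

Yes, it is a tautology.
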